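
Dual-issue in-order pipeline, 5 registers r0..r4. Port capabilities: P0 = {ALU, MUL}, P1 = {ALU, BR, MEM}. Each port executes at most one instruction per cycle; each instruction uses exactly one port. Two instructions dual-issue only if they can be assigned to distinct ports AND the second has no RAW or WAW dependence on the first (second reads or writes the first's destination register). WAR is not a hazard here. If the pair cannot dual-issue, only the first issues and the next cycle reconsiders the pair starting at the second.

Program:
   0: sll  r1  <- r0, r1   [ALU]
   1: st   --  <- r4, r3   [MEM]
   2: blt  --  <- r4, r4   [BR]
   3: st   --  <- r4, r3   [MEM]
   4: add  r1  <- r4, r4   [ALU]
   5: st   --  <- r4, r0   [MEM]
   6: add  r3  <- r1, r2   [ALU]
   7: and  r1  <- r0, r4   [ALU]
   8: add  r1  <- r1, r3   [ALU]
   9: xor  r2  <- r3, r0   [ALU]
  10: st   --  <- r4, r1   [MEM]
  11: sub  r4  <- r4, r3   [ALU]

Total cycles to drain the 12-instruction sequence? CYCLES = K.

CYCLES = 7

  cy0 -> i0&i1 (sll st) pair
  cy1 -> i2 (blt) no-port BR/MEM
  cy2 -> i3&i4 (st add) pair
  cy3 -> i5&i6 (st add) pair
  cy4 -> i7 (and) RAW+WAW r1
  cy5 -> i8&i9 (add xor) pair
  cy6 -> i10&i11 (st sub) pair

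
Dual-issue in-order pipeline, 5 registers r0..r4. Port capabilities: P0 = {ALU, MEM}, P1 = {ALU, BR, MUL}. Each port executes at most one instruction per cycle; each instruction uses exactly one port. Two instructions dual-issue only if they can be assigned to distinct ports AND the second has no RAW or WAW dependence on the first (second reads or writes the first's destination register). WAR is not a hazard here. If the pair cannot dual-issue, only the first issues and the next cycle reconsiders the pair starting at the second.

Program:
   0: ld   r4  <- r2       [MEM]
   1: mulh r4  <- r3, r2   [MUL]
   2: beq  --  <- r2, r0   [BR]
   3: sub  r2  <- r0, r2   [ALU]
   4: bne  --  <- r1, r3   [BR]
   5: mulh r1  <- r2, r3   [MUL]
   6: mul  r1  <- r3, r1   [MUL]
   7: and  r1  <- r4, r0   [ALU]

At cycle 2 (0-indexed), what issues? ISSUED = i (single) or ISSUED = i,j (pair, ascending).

ISSUED = 2,3

[0] i0  ld.MEM  -- WAW r4
[1] i1  mulh.MUL  -- no-port MUL/BR
[2] i2&i3  beq.BR;sub.ALU  -- dual
[3] i4  bne.BR  -- no-port BR/MUL
[4] i5  mulh.MUL  -- no-port MUL/MUL
[5] i6  mul.MUL  -- WAW r1
[6] i7  and.ALU  -- tail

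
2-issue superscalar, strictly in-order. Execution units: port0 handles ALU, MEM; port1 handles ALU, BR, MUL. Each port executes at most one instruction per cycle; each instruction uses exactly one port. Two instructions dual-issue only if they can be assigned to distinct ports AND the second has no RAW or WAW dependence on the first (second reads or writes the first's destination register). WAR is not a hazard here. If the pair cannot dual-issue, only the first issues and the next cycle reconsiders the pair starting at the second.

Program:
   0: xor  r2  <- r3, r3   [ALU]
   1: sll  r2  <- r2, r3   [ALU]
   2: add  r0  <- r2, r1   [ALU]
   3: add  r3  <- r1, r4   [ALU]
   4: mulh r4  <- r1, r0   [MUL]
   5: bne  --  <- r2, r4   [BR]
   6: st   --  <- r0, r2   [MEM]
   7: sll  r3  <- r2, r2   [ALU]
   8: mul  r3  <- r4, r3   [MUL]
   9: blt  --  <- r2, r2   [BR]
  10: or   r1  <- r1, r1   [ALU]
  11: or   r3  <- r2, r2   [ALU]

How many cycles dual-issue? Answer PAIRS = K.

0. xor @i0  | RAW+WAW r2
1. sll @i1  | RAW r2
2. add/add @i2+i3  | pair
3. mulh @i4  | no-port MUL/BR
4. bne/st @i5+i6  | pair
5. sll @i7  | RAW+WAW r3
6. mul @i8  | no-port MUL/BR
7. blt/or @i9+i10  | pair
8. or @i11  | tail

PAIRS = 3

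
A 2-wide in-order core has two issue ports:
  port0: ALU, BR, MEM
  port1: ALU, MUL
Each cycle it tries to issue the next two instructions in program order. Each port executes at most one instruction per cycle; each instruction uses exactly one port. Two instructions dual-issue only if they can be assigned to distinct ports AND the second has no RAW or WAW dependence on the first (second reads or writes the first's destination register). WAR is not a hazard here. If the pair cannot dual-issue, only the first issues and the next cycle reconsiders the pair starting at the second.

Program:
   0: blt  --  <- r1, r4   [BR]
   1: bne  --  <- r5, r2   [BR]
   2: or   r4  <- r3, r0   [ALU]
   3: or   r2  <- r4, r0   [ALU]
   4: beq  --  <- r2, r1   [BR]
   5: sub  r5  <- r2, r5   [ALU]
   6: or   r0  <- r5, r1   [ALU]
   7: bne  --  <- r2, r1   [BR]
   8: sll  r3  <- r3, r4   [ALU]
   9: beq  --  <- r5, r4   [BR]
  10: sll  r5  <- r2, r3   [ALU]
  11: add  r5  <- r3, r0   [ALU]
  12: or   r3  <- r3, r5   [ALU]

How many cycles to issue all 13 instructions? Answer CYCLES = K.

#0 head=0: blt.BR i0 no-port BR/BR
#1 head=1: bne.BR+or.ALU i1/i2 dual
#2 head=3: or.ALU i3 RAW r2
#3 head=4: beq.BR+sub.ALU i4/i5 dual
#4 head=6: or.ALU+bne.BR i6/i7 dual
#5 head=8: sll.ALU+beq.BR i8/i9 dual
#6 head=10: sll.ALU i10 WAW r5
#7 head=11: add.ALU i11 RAW r5
#8 head=12: or.ALU i12 tail

CYCLES = 9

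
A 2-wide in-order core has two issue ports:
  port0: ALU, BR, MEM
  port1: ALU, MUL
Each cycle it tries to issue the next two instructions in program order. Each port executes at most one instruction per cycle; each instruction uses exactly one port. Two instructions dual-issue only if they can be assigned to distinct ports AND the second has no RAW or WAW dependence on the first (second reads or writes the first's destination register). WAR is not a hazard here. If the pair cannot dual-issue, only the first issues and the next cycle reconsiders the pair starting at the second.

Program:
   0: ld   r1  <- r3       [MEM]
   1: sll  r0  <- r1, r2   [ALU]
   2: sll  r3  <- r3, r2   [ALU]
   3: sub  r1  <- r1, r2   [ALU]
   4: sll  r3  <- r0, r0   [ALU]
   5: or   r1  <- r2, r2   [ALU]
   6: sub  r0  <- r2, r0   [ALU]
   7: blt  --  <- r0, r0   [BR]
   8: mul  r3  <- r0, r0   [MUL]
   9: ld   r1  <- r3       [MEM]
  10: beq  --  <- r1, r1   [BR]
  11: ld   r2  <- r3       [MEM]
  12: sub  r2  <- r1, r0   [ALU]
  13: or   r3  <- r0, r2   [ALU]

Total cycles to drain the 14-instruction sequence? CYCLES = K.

0. ld @i0  | RAW r1
1. sll sll @i1&i2  | dual
2. sub sll @i3&i4  | dual
3. or sub @i5&i6  | dual
4. blt mul @i7&i8  | dual
5. ld @i9  | no-port MEM/BR
6. beq @i10  | no-port BR/MEM
7. ld @i11  | WAW r2
8. sub @i12  | RAW r2
9. or @i13  | tail

CYCLES = 10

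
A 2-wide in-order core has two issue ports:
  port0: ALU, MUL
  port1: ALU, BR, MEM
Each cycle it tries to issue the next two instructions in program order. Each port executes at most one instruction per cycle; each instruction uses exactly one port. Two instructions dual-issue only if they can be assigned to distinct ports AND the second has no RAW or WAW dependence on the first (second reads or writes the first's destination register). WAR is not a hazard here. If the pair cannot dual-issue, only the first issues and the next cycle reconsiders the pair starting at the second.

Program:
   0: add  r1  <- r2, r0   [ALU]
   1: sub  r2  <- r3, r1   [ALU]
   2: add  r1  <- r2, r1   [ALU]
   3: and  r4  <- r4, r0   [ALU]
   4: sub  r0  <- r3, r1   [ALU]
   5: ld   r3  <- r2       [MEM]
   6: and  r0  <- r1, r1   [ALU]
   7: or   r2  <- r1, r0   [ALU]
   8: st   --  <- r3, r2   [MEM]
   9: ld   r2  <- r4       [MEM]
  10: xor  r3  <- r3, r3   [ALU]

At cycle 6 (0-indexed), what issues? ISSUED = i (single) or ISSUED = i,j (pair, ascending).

t=0 i0:add ; RAW r1
t=1 i1:sub ; RAW r2
t=2 i2&i3:add+and ; pair
t=3 i4&i5:sub+ld ; pair
t=4 i6:and ; RAW r0
t=5 i7:or ; RAW r2
t=6 i8:st ; no-port MEM/MEM
t=7 i9&i10:ld+xor ; pair

ISSUED = 8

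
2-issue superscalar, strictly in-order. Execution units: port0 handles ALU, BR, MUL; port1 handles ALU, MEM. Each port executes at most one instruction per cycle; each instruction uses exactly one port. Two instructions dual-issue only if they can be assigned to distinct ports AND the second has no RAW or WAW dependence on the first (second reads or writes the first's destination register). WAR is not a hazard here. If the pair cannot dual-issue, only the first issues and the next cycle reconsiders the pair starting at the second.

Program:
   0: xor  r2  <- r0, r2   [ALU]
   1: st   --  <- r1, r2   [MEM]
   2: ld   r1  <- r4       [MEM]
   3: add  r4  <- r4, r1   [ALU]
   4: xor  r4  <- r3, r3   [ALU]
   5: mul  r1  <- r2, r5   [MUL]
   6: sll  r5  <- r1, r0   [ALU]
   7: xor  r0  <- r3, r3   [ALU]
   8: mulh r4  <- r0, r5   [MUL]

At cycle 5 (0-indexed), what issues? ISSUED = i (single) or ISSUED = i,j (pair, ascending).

t=0 i0:xor ; RAW r2
t=1 i1:st ; no-port MEM/MEM
t=2 i2:ld ; RAW r1
t=3 i3:add ; WAW r4
t=4 i4/i5:xor/mul ; dual
t=5 i6/i7:sll/xor ; dual
t=6 i8:mulh ; tail

ISSUED = 6,7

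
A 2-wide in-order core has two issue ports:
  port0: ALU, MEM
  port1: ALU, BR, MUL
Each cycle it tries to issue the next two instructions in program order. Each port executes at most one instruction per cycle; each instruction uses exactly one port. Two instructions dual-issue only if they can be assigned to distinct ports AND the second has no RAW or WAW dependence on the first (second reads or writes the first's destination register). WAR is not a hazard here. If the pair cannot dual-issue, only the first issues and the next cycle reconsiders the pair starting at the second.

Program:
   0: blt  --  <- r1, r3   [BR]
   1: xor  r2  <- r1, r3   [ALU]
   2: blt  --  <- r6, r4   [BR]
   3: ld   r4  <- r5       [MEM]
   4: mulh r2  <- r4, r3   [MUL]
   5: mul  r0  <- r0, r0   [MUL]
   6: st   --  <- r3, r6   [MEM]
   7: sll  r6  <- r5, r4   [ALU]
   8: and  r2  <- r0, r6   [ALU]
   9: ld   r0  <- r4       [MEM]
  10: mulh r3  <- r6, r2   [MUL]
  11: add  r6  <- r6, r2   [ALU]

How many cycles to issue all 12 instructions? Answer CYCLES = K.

CYCLES = 7

t=0 i0,i1:blt xor ; 2-wide
t=1 i2,i3:blt ld ; 2-wide
t=2 i4:mulh ; no-port MUL/MUL
t=3 i5,i6:mul st ; 2-wide
t=4 i7:sll ; RAW r6
t=5 i8,i9:and ld ; 2-wide
t=6 i10,i11:mulh add ; 2-wide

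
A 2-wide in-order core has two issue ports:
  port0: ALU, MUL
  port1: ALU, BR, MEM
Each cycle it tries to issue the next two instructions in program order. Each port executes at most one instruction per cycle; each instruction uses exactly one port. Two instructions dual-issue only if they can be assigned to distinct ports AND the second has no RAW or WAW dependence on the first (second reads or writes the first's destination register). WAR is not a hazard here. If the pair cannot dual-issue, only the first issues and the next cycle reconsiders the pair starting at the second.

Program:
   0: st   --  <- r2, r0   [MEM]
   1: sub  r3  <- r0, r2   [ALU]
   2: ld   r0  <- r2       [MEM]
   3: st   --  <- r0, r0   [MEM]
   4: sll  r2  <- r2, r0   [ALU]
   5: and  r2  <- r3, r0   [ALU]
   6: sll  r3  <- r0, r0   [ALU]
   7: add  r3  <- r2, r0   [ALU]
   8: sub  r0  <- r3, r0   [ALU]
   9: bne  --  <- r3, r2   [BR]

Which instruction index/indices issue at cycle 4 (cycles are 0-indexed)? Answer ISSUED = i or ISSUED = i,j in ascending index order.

  cy0 -> i0/i1 (st sub) 2-wide
  cy1 -> i2 (ld) no-port MEM/MEM
  cy2 -> i3/i4 (st sll) 2-wide
  cy3 -> i5/i6 (and sll) 2-wide
  cy4 -> i7 (add) RAW r3
  cy5 -> i8/i9 (sub bne) 2-wide

ISSUED = 7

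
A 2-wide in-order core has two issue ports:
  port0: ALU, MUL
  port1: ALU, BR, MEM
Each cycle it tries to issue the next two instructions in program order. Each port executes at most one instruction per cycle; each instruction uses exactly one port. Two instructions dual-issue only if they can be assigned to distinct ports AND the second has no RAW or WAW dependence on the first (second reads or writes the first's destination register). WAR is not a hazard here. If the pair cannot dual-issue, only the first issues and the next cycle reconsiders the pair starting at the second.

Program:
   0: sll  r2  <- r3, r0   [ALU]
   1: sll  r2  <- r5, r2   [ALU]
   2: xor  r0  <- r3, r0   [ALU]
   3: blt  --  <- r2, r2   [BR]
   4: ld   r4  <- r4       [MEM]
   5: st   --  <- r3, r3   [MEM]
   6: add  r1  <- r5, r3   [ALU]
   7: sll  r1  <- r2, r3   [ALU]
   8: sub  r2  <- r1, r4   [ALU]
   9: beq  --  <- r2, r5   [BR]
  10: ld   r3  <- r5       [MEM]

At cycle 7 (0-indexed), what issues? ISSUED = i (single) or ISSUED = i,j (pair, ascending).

[0] i0  sll.ALU  -- RAW+WAW r2
[1] i1+i2  sll.ALU+xor.ALU  -- pair
[2] i3  blt.BR  -- no-port BR/MEM
[3] i4  ld.MEM  -- no-port MEM/MEM
[4] i5+i6  st.MEM+add.ALU  -- pair
[5] i7  sll.ALU  -- RAW r1
[6] i8  sub.ALU  -- RAW r2
[7] i9  beq.BR  -- no-port BR/MEM
[8] i10  ld.MEM  -- tail

ISSUED = 9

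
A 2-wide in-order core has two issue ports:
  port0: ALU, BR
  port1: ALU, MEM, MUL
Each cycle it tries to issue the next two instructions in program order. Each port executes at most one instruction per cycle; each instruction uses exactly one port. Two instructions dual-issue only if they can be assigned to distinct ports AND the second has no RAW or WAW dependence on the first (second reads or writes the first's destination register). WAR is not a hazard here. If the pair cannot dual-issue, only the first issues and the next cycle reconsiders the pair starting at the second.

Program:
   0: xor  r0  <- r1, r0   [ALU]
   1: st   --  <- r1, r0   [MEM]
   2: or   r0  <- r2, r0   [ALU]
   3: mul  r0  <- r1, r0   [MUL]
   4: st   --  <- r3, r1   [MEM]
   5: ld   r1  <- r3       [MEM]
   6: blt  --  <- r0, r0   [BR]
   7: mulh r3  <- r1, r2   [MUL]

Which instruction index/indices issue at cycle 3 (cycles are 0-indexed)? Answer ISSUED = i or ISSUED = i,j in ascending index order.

ISSUED = 4

  cy0 -> i0 (xor.ALU) RAW r0
  cy1 -> i1,i2 (st.MEM;or.ALU) pair
  cy2 -> i3 (mul.MUL) no-port MUL/MEM
  cy3 -> i4 (st.MEM) no-port MEM/MEM
  cy4 -> i5,i6 (ld.MEM;blt.BR) pair
  cy5 -> i7 (mulh.MUL) tail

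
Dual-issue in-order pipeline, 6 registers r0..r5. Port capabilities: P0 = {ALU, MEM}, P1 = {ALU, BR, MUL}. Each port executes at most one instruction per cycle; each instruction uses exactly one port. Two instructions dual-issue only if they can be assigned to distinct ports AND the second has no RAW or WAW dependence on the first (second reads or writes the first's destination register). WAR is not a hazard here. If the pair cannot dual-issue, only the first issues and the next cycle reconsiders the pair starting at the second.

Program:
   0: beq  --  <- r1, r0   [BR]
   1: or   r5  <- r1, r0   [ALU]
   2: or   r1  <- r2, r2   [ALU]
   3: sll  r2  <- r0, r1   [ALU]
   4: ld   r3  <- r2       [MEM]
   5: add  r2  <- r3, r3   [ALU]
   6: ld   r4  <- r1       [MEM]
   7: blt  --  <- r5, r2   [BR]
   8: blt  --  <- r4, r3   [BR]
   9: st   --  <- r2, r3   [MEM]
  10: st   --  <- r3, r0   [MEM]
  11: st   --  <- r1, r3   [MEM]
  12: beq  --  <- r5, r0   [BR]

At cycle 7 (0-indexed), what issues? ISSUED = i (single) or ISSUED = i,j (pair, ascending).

ISSUED = 10

0. beq;or @i0/i1  | pair
1. or @i2  | RAW r1
2. sll @i3  | RAW r2
3. ld @i4  | RAW r3
4. add;ld @i5/i6  | pair
5. blt @i7  | no-port BR/BR
6. blt;st @i8/i9  | pair
7. st @i10  | no-port MEM/MEM
8. st;beq @i11/i12  | pair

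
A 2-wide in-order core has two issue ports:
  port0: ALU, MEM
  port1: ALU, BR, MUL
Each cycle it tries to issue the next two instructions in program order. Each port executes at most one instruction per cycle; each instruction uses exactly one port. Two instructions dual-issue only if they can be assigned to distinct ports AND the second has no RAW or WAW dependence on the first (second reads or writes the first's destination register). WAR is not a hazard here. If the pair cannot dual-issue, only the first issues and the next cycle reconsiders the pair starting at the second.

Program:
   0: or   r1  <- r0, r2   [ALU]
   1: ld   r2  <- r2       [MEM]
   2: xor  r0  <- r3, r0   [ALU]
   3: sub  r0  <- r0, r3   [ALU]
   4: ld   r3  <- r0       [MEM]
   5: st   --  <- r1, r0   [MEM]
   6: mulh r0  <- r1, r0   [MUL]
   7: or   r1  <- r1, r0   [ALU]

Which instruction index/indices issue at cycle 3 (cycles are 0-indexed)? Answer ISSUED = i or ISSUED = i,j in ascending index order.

ISSUED = 4

  cy0 -> i0/i1 (or+ld) 2-wide
  cy1 -> i2 (xor) RAW+WAW r0
  cy2 -> i3 (sub) RAW r0
  cy3 -> i4 (ld) no-port MEM/MEM
  cy4 -> i5/i6 (st+mulh) 2-wide
  cy5 -> i7 (or) tail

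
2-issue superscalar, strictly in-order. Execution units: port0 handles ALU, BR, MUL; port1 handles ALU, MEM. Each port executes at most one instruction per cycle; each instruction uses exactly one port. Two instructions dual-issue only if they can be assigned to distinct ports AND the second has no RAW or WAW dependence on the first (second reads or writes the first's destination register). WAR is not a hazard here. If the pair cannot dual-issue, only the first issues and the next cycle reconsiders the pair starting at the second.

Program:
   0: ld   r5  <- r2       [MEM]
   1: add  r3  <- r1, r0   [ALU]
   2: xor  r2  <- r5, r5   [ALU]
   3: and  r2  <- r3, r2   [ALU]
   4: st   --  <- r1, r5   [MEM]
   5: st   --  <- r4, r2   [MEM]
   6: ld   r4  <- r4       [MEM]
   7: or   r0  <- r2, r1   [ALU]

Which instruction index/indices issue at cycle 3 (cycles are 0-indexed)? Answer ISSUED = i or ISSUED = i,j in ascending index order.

ISSUED = 5

0. ld;add @i0/i1  | pair
1. xor @i2  | RAW+WAW r2
2. and;st @i3/i4  | pair
3. st @i5  | no-port MEM/MEM
4. ld;or @i6/i7  | pair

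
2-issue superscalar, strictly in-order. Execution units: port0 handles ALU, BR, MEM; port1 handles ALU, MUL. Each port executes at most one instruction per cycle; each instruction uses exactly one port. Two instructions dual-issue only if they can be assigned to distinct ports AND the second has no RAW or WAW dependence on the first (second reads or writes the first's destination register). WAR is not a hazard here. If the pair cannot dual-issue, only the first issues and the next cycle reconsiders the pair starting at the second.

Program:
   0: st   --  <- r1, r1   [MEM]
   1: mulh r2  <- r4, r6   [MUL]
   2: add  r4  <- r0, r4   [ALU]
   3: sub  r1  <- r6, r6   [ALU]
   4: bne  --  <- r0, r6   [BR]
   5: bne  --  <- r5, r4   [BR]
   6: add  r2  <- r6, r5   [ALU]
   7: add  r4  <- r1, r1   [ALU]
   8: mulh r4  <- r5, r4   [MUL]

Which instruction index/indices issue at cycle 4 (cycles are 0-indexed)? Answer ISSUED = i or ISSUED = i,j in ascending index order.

ISSUED = 7

  cy0 -> i0/i1 (st;mulh) 2-wide
  cy1 -> i2/i3 (add;sub) 2-wide
  cy2 -> i4 (bne) no-port BR/BR
  cy3 -> i5/i6 (bne;add) 2-wide
  cy4 -> i7 (add) RAW+WAW r4
  cy5 -> i8 (mulh) tail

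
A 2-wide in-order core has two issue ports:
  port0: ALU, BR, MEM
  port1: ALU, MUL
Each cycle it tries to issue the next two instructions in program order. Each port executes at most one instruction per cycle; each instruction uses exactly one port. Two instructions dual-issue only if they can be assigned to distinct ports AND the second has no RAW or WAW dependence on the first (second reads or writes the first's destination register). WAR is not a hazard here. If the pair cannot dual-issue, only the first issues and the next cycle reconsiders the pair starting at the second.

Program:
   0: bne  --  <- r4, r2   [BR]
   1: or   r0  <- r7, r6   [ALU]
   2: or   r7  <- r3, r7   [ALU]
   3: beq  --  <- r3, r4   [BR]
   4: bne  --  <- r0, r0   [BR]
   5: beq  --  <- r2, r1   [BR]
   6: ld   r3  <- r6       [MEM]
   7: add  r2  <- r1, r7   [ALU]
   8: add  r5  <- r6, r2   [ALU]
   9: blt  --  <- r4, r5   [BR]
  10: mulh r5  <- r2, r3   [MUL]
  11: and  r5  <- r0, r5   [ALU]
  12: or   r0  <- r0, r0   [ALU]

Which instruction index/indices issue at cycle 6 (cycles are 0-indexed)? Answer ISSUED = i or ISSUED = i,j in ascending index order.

0. bne.BR+or.ALU @i0,i1  | dual
1. or.ALU+beq.BR @i2,i3  | dual
2. bne.BR @i4  | no-port BR/BR
3. beq.BR @i5  | no-port BR/MEM
4. ld.MEM+add.ALU @i6,i7  | dual
5. add.ALU @i8  | RAW r5
6. blt.BR+mulh.MUL @i9,i10  | dual
7. and.ALU+or.ALU @i11,i12  | dual

ISSUED = 9,10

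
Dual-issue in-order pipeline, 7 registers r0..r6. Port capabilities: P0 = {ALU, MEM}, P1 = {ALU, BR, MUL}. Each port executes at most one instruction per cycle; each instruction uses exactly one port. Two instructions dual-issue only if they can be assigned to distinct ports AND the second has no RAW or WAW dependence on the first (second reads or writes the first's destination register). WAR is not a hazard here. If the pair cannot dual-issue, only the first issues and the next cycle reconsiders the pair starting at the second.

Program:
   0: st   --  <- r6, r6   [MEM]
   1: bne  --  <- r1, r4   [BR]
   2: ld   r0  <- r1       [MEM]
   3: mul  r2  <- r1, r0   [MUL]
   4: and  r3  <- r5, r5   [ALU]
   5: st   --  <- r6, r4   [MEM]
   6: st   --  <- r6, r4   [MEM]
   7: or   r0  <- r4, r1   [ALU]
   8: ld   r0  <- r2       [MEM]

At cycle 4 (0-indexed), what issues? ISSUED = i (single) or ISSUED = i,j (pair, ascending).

[0] i0+i1  st;bne  -- dual
[1] i2  ld  -- RAW r0
[2] i3+i4  mul;and  -- dual
[3] i5  st  -- no-port MEM/MEM
[4] i6+i7  st;or  -- dual
[5] i8  ld  -- tail

ISSUED = 6,7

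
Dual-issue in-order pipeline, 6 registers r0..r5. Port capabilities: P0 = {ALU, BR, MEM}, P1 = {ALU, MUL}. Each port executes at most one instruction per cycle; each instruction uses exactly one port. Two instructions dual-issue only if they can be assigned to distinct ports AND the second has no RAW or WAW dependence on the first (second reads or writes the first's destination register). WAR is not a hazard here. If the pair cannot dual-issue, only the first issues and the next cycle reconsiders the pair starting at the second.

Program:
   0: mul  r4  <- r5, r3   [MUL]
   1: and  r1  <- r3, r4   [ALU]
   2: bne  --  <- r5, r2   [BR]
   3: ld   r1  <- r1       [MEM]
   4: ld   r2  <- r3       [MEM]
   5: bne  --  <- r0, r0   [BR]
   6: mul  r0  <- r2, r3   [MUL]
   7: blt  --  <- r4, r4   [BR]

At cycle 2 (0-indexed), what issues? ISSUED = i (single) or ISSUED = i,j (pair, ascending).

[0] i0  mul  -- RAW r4
[1] i1,i2  and/bne  -- 2-wide
[2] i3  ld  -- no-port MEM/MEM
[3] i4  ld  -- no-port MEM/BR
[4] i5,i6  bne/mul  -- 2-wide
[5] i7  blt  -- tail

ISSUED = 3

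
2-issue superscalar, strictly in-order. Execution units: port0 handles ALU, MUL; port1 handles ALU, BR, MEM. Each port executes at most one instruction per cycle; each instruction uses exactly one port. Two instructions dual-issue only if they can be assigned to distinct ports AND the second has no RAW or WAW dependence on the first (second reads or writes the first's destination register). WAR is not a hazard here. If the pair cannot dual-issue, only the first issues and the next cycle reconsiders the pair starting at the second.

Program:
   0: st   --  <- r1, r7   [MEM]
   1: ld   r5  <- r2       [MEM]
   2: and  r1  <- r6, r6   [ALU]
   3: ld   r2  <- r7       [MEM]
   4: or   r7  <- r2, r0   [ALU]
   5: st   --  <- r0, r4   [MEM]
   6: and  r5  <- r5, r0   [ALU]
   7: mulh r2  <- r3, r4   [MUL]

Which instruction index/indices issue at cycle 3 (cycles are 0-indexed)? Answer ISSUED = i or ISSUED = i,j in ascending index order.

ISSUED = 4,5

[0] i0  st.MEM  -- no-port MEM/MEM
[1] i1&i2  ld.MEM;and.ALU  -- 2-wide
[2] i3  ld.MEM  -- RAW r2
[3] i4&i5  or.ALU;st.MEM  -- 2-wide
[4] i6&i7  and.ALU;mulh.MUL  -- 2-wide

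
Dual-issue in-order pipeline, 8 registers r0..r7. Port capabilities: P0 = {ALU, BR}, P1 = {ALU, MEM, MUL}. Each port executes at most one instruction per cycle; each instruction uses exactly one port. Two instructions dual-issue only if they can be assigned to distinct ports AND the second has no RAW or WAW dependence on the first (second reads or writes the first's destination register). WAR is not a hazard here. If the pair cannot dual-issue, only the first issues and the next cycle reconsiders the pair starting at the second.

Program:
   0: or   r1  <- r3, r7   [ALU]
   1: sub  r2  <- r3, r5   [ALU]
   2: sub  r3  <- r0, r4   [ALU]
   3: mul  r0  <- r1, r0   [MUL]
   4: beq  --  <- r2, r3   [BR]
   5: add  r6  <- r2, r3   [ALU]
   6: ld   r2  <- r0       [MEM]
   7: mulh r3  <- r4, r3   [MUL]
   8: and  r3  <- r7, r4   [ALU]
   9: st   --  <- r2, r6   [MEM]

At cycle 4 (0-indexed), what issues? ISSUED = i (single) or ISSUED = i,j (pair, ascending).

ISSUED = 7

t=0 i0/i1:or.ALU/sub.ALU ; pair
t=1 i2/i3:sub.ALU/mul.MUL ; pair
t=2 i4/i5:beq.BR/add.ALU ; pair
t=3 i6:ld.MEM ; no-port MEM/MUL
t=4 i7:mulh.MUL ; WAW r3
t=5 i8/i9:and.ALU/st.MEM ; pair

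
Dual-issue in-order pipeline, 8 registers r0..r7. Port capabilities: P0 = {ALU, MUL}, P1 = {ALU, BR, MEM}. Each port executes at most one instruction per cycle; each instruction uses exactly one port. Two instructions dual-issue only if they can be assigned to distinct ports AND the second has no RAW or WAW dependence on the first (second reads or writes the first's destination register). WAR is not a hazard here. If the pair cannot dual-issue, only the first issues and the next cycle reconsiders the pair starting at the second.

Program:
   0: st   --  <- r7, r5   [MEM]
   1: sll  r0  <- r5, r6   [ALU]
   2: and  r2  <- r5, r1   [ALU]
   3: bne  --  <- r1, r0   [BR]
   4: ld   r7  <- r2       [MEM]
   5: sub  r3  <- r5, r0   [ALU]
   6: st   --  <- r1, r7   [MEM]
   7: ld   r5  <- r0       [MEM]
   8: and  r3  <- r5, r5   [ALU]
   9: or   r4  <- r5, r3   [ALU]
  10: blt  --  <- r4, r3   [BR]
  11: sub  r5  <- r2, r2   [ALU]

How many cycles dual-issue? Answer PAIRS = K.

0. st/sll @i0/i1  | 2-wide
1. and/bne @i2/i3  | 2-wide
2. ld/sub @i4/i5  | 2-wide
3. st @i6  | no-port MEM/MEM
4. ld @i7  | RAW r5
5. and @i8  | RAW r3
6. or @i9  | RAW r4
7. blt/sub @i10/i11  | 2-wide

PAIRS = 4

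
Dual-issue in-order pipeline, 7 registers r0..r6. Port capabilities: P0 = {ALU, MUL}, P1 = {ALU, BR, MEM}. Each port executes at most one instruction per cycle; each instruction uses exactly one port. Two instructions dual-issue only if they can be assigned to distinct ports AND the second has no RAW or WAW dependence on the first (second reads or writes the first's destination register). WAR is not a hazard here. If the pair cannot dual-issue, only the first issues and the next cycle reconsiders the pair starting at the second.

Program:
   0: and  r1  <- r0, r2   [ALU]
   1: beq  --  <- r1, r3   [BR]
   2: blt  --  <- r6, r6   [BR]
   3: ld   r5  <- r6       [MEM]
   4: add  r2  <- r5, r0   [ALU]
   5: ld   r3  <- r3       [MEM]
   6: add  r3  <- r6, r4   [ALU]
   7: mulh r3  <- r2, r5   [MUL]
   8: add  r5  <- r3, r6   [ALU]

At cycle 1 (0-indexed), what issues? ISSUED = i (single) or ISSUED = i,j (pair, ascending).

  cy0 -> i0 (and.ALU) RAW r1
  cy1 -> i1 (beq.BR) no-port BR/BR
  cy2 -> i2 (blt.BR) no-port BR/MEM
  cy3 -> i3 (ld.MEM) RAW r5
  cy4 -> i4,i5 (add.ALU+ld.MEM) pair
  cy5 -> i6 (add.ALU) WAW r3
  cy6 -> i7 (mulh.MUL) RAW r3
  cy7 -> i8 (add.ALU) tail

ISSUED = 1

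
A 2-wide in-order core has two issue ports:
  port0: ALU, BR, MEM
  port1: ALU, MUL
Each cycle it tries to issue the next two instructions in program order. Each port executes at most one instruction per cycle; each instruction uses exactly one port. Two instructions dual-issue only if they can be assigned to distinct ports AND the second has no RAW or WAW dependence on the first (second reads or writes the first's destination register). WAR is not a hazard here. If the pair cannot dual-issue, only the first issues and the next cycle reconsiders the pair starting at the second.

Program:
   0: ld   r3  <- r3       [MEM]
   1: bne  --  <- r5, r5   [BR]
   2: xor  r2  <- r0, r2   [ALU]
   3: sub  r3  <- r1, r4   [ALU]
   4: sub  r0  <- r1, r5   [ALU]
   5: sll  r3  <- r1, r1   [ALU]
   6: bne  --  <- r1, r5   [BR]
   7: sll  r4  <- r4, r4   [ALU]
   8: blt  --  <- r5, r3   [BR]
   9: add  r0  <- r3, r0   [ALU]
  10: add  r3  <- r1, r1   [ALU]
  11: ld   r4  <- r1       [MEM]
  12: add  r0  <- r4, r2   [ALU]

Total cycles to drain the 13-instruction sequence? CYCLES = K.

CYCLES = 8

c0: i0 ld  no-port MEM/BR
c1: i1/i2 bne xor  pair
c2: i3/i4 sub sub  pair
c3: i5/i6 sll bne  pair
c4: i7/i8 sll blt  pair
c5: i9/i10 add add  pair
c6: i11 ld  RAW r4
c7: i12 add  tail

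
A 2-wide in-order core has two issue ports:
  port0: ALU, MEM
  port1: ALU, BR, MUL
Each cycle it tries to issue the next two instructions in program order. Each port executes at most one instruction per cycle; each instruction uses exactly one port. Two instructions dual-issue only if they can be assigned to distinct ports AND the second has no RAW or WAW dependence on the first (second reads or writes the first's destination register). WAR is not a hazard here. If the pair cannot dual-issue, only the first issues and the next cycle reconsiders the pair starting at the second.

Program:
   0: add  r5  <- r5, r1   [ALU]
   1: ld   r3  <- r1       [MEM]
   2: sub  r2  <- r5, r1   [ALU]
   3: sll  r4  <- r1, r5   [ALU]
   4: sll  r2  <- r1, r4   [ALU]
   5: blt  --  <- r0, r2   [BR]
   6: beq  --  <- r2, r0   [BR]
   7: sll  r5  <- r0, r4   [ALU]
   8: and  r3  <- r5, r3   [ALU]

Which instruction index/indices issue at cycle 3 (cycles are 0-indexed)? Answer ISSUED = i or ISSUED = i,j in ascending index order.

[0] i0/i1  add.ALU ld.MEM  -- dual
[1] i2/i3  sub.ALU sll.ALU  -- dual
[2] i4  sll.ALU  -- RAW r2
[3] i5  blt.BR  -- no-port BR/BR
[4] i6/i7  beq.BR sll.ALU  -- dual
[5] i8  and.ALU  -- tail

ISSUED = 5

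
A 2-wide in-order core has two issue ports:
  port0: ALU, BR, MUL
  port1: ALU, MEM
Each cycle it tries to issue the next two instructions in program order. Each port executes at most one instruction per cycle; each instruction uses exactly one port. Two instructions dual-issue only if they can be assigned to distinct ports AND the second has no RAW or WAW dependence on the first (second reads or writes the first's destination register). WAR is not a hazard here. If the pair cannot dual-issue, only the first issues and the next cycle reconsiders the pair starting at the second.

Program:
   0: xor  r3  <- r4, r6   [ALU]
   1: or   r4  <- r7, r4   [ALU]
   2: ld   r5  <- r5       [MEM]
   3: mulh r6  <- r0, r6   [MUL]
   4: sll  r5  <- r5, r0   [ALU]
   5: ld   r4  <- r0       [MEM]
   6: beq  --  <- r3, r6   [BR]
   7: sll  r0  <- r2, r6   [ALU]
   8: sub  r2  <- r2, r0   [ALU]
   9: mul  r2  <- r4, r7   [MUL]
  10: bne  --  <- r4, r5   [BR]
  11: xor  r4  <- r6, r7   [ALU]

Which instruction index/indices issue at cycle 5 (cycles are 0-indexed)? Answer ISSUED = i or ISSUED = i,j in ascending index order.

ISSUED = 9

c0: i0+i1 xor.ALU+or.ALU  pair
c1: i2+i3 ld.MEM+mulh.MUL  pair
c2: i4+i5 sll.ALU+ld.MEM  pair
c3: i6+i7 beq.BR+sll.ALU  pair
c4: i8 sub.ALU  WAW r2
c5: i9 mul.MUL  no-port MUL/BR
c6: i10+i11 bne.BR+xor.ALU  pair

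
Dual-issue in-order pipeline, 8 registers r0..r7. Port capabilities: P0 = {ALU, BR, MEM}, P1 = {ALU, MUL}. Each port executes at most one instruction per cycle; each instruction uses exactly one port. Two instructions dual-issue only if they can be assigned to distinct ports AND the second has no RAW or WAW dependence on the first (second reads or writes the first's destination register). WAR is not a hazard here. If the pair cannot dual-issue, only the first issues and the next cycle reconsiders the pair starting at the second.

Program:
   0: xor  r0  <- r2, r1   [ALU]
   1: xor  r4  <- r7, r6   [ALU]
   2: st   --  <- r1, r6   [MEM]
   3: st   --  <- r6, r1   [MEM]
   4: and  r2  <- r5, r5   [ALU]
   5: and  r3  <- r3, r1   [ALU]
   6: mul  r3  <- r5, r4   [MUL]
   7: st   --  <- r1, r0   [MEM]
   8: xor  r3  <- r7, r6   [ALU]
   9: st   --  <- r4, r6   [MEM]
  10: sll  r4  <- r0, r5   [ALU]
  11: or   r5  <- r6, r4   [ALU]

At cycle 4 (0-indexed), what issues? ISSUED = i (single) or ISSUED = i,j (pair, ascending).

0. xor+xor @i0/i1  | 2-wide
1. st @i2  | no-port MEM/MEM
2. st+and @i3/i4  | 2-wide
3. and @i5  | WAW r3
4. mul+st @i6/i7  | 2-wide
5. xor+st @i8/i9  | 2-wide
6. sll @i10  | RAW r4
7. or @i11  | tail

ISSUED = 6,7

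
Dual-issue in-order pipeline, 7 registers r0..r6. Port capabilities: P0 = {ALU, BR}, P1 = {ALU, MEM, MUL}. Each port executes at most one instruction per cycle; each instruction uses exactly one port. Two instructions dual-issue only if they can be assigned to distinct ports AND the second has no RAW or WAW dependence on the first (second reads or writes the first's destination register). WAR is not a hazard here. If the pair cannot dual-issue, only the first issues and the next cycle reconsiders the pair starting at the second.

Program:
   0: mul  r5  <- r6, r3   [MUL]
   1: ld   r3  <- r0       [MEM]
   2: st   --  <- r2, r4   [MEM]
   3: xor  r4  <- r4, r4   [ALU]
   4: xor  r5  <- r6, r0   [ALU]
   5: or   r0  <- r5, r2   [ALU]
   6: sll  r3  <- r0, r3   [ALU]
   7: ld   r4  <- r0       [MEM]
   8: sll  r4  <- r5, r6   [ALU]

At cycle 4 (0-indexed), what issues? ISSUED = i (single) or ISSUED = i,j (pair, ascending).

ISSUED = 5

  cy0 -> i0 (mul) no-port MUL/MEM
  cy1 -> i1 (ld) no-port MEM/MEM
  cy2 -> i2&i3 (st xor) dual
  cy3 -> i4 (xor) RAW r5
  cy4 -> i5 (or) RAW r0
  cy5 -> i6&i7 (sll ld) dual
  cy6 -> i8 (sll) tail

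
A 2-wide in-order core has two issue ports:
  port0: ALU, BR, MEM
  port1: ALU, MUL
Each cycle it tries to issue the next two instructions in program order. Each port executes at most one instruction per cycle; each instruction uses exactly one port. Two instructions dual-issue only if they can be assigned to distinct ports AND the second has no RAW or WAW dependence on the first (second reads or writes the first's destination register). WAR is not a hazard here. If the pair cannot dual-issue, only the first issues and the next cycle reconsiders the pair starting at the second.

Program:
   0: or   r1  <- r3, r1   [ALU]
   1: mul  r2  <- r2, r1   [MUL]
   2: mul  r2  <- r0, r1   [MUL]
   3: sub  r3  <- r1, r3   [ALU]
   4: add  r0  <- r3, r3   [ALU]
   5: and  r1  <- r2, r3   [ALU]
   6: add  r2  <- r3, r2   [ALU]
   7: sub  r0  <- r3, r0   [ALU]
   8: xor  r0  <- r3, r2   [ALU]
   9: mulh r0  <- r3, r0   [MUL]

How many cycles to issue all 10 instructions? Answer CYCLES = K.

t=0 i0:or ; RAW r1
t=1 i1:mul ; no-port MUL/MUL
t=2 i2/i3:mul/sub ; dual
t=3 i4/i5:add/and ; dual
t=4 i6/i7:add/sub ; dual
t=5 i8:xor ; RAW+WAW r0
t=6 i9:mulh ; tail

CYCLES = 7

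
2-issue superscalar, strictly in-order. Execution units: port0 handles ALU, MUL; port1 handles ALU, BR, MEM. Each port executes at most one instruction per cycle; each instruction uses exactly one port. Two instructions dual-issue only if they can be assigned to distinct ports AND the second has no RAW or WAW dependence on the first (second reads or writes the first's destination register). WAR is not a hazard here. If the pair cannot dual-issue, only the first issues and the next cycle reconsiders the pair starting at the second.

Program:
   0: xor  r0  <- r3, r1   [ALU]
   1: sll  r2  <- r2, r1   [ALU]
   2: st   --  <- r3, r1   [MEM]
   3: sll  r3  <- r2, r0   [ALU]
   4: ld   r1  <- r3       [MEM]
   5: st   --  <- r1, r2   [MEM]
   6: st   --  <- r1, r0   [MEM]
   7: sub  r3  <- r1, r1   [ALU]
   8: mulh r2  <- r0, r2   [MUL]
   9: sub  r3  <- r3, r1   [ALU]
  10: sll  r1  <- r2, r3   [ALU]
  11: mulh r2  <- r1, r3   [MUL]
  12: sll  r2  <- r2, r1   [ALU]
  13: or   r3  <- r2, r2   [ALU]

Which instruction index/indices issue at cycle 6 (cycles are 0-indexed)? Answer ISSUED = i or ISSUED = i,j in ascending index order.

ISSUED = 10

#0 head=0: xor.ALU sll.ALU i0,i1 dual
#1 head=2: st.MEM sll.ALU i2,i3 dual
#2 head=4: ld.MEM i4 no-port MEM/MEM
#3 head=5: st.MEM i5 no-port MEM/MEM
#4 head=6: st.MEM sub.ALU i6,i7 dual
#5 head=8: mulh.MUL sub.ALU i8,i9 dual
#6 head=10: sll.ALU i10 RAW r1
#7 head=11: mulh.MUL i11 RAW+WAW r2
#8 head=12: sll.ALU i12 RAW r2
#9 head=13: or.ALU i13 tail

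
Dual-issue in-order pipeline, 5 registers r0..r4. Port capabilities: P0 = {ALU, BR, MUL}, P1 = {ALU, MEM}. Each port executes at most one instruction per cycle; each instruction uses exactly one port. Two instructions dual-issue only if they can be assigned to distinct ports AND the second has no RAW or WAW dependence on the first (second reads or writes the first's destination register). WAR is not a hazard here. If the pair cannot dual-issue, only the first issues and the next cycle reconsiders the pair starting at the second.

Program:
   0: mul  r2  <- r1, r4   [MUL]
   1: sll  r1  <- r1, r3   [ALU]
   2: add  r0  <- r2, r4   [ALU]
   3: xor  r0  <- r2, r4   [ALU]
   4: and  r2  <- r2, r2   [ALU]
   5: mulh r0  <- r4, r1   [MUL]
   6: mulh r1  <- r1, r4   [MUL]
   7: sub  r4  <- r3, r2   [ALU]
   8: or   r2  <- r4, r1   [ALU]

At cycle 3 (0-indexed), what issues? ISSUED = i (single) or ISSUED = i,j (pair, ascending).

ISSUED = 5

[0] i0&i1  mul.MUL sll.ALU  -- 2-wide
[1] i2  add.ALU  -- WAW r0
[2] i3&i4  xor.ALU and.ALU  -- 2-wide
[3] i5  mulh.MUL  -- no-port MUL/MUL
[4] i6&i7  mulh.MUL sub.ALU  -- 2-wide
[5] i8  or.ALU  -- tail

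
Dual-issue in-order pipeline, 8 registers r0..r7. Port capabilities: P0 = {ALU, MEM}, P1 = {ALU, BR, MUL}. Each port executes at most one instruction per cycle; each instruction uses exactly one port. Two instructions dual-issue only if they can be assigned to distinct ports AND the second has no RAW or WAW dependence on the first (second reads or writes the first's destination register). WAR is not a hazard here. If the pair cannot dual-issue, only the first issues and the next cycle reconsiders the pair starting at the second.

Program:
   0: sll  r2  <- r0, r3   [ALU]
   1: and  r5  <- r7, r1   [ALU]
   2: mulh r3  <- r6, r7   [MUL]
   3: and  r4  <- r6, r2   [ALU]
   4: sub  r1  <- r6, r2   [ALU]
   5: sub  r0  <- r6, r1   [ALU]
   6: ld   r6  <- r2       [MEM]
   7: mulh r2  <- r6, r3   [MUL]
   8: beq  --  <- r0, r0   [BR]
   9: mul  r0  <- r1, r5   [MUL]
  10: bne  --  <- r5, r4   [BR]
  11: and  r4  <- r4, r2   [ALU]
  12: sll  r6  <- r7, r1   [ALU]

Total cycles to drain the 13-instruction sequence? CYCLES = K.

CYCLES = 9

[0] i0&i1  sll.ALU and.ALU  -- dual
[1] i2&i3  mulh.MUL and.ALU  -- dual
[2] i4  sub.ALU  -- RAW r1
[3] i5&i6  sub.ALU ld.MEM  -- dual
[4] i7  mulh.MUL  -- no-port MUL/BR
[5] i8  beq.BR  -- no-port BR/MUL
[6] i9  mul.MUL  -- no-port MUL/BR
[7] i10&i11  bne.BR and.ALU  -- dual
[8] i12  sll.ALU  -- tail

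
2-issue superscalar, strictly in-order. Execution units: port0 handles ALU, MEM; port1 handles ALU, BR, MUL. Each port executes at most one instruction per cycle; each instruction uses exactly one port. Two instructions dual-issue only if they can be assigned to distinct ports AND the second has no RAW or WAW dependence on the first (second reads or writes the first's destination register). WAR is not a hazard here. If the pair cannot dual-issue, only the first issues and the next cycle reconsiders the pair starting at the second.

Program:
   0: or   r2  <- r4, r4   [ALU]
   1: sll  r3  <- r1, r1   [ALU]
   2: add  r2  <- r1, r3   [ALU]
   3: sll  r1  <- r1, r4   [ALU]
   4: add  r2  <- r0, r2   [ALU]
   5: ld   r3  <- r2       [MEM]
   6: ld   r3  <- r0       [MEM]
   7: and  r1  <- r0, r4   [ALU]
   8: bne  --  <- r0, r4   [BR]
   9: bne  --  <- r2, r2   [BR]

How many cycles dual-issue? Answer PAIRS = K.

[0] i0/i1  or.ALU+sll.ALU  -- dual
[1] i2/i3  add.ALU+sll.ALU  -- dual
[2] i4  add.ALU  -- RAW r2
[3] i5  ld.MEM  -- no-port MEM/MEM
[4] i6/i7  ld.MEM+and.ALU  -- dual
[5] i8  bne.BR  -- no-port BR/BR
[6] i9  bne.BR  -- tail

PAIRS = 3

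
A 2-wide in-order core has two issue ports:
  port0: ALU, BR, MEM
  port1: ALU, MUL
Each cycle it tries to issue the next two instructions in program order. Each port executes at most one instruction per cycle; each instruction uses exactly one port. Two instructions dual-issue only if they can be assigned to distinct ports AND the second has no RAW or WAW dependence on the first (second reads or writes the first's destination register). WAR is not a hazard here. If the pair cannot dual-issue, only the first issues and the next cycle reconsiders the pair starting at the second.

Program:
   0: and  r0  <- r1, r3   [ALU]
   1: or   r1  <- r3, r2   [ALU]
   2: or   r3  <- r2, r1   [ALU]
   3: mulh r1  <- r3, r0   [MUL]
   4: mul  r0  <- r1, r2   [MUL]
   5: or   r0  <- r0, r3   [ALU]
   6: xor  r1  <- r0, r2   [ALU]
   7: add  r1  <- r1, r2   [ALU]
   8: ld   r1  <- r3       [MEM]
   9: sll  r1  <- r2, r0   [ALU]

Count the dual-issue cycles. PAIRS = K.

  cy0 -> i0&i1 (and;or) pair
  cy1 -> i2 (or) RAW r3
  cy2 -> i3 (mulh) no-port MUL/MUL
  cy3 -> i4 (mul) RAW+WAW r0
  cy4 -> i5 (or) RAW r0
  cy5 -> i6 (xor) RAW+WAW r1
  cy6 -> i7 (add) WAW r1
  cy7 -> i8 (ld) WAW r1
  cy8 -> i9 (sll) tail

PAIRS = 1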